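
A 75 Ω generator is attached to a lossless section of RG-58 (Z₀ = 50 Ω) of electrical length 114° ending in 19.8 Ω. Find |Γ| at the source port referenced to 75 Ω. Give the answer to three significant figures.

tan(βl) = -2.25
Z_in = Z_0·(Z_L + jZ_0·tanβl)/(Z_0 + jZ_L·tanβl) = 66.8 − j52.9 Ω
Γ_s = (Z_in − Z_s)/(Z_in + Z_s) = (-8.18 − j52.9)/(142 − j52.9), |Γ_s| = 0.353

|Γ| ≈ 0.353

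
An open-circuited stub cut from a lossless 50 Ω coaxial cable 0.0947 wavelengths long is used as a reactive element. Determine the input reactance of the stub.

βl = 2π × 0.0947 = 34.1°
tan(βl) = 0.677
For an open-circuited stub, Z_in = −jZ_0·cot(βl) = −jZ_0/tan(βl)

X_in ≈ -73.9 Ω (capacitive)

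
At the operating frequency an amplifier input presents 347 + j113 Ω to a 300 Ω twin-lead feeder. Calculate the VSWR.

Γ = (Z_L − Z_0)/(Z_L + Z_0) = (47 + j113)/(647 + j113)
|Γ| = 122/657 = 0.186
VSWR = (1 + |Γ|)/(1 − |Γ|) = 1.19/0.814

VSWR ≈ 1.46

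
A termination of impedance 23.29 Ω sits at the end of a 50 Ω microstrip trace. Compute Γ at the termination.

Γ = -0.364

Γ = (Z_L − Z_0)/(Z_L + Z_0) = (23.29 − 50)/(23.29 + 50) = -26.71/73.29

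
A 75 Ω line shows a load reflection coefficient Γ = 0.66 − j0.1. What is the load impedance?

Z_L = Z_0·(1 + Γ)/(1 − Γ) = 75·(1.66 − j0.1)/(0.34 + j0.1)

Z_L ≈ 331 − j119 Ω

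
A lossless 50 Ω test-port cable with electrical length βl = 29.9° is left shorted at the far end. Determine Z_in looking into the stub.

Z_in ≈ +j28.8 Ω

tan(βl) = 0.575
For a shorted stub, Z_in = jZ_0·tan(βl)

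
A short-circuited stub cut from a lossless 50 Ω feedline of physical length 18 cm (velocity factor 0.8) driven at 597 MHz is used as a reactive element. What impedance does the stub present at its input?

λ = v/f = 0.8·c / 597 MHz = 0.402 m
βl = 2π·l/λ = 2π × 0.448 = 161°
tan(βl) = -0.341
For a short-circuited stub, Z_in = jZ_0·tan(βl)

Z_in ≈ −j17 Ω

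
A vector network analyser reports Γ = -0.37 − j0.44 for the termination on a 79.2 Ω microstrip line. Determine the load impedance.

Z_L = Z_0·(1 + Γ)/(1 − Γ) = 79.2·(0.63 − j0.44)/(1.37 + j0.44)

Z_L ≈ 25.6 − j33.7 Ω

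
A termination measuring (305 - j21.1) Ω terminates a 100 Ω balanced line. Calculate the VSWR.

VSWR ≈ 3.07

Γ = (Z_L − Z_0)/(Z_L + Z_0) = (205 − j21.1)/(405 − j21.1)
|Γ| = 206/406 = 0.508
VSWR = (1 + |Γ|)/(1 − |Γ|) = 1.51/0.492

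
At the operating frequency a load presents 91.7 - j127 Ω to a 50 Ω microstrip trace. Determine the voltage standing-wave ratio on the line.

VSWR ≈ 5.72

Γ = (Z_L − Z_0)/(Z_L + Z_0) = (41.7 − j127)/(141.7 − j127)
|Γ| = 134/190 = 0.702
VSWR = (1 + |Γ|)/(1 − |Γ|) = 1.7/0.298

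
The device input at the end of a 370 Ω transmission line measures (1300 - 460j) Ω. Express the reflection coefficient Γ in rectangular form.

Γ ≈ 0.588 − j0.113

Γ = (Z_L − Z_0)/(Z_L + Z_0) = (930 − j460)/(1670 − j460)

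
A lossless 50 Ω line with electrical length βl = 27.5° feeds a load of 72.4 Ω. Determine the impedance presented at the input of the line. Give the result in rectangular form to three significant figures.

tan(βl) = tan(27.5°) = 0.521
Z_in = Z_0·(Z_L + jZ_0·tanβl)/(Z_0 + jZ_L·tanβl)
     = 50·(72.4 + j26)/(50 + j37.7)

Z_in ≈ 58.7 − j18.2 Ω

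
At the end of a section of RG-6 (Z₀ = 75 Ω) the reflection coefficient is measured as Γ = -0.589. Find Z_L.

Z_L = Z_0·(1 + Γ)/(1 − Γ) = 75·(0.411)/(1.59)

Z_L ≈ 19.4 Ω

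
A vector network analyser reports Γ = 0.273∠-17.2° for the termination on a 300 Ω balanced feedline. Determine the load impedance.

Z_L ≈ 502 − j87.6 Ω

Z_L = Z_0·(1 + Γ)/(1 − Γ) = 300·(1.26 − j0.0807)/(0.739 + j0.0807)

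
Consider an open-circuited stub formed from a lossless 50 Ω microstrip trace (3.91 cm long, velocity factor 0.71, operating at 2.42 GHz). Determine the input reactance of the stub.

λ = v/f = 0.71·c / 2.42 GHz = 0.088 m
βl = 2π·l/λ = 2π × 0.444 = 160°
tan(βl) = -0.365
For an open-circuited stub, Z_in = −jZ_0·cot(βl) = −jZ_0/tan(βl)

X_in ≈ 137 Ω (inductive)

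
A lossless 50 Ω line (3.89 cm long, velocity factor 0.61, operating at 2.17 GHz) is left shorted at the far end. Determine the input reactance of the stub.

λ = v/f = 0.61·c / 2.17 GHz = 0.0843 m
βl = 2π·l/λ = 2π × 0.461 = 166°
tan(βl) = -0.248
For a shorted stub, Z_in = jZ_0·tan(βl)

X_in ≈ -12.4 Ω (capacitive)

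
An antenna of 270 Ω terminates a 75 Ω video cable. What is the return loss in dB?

RL ≈ 4.96 dB

Γ = (270 − 75)/(270 + 75) = 0.565
RL = −20·log₁₀|Γ| = −20·log₁₀(0.565)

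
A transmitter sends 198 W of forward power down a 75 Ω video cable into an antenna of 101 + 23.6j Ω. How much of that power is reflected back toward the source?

P_reflected ≈ 7.74 W

|Γ| = |(26 + j23.6)/(176 + j23.6)| = 0.198
|Γ|² = 0.0391
P_refl = |Γ|²·P_inc = 7.74 W, P_del = (1 − |Γ|²)·P_inc = 190 W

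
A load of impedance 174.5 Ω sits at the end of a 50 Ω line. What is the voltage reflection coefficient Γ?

Γ = 0.555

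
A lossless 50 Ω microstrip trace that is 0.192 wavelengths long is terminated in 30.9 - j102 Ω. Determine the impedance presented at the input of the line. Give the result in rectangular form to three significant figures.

βl = 2π × 0.192 = 69.1°
tan(βl) = tan(69.1°) = 2.62
Z_in = Z_0·(Z_L + jZ_0·tanβl)/(Z_0 + jZ_L·tanβl)
     = 50·(30.9 + j29.1)/(317 + j81)

Z_in ≈ 5.67 + j3.13 Ω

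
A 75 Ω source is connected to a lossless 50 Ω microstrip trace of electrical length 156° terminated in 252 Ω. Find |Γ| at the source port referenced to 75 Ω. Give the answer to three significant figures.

|Γ| ≈ 0.606

tan(βl) = -0.445
Z_in = Z_0·(Z_L + jZ_0·tanβl)/(Z_0 + jZ_L·tanβl) = 50 + j90 Ω
Γ_s = (Z_in − Z_s)/(Z_in + Z_s) = (-25 + j90)/(125 + j90), |Γ_s| = 0.606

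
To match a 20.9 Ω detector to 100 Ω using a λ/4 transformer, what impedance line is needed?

Z_qwt ≈ 45.7 Ω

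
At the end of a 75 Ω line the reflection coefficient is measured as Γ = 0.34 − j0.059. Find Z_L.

Z_L ≈ 150 − j20.2 Ω

Z_L = Z_0·(1 + Γ)/(1 − Γ) = 75·(1.34 − j0.059)/(0.66 + j0.059)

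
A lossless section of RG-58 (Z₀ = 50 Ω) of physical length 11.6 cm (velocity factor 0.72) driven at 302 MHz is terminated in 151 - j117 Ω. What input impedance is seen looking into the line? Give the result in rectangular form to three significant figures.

Z_in ≈ 11.7 − j19.4 Ω

λ = v/f = 0.72·c / 302 MHz = 0.715 m
βl = 2π·l/λ = 2π × 0.162 = 58.4°
tan(βl) = tan(58.4°) = 1.62
Z_in = Z_0·(Z_L + jZ_0·tanβl)/(Z_0 + jZ_L·tanβl)
     = 50·(151 − j35.8)/(240 + j245)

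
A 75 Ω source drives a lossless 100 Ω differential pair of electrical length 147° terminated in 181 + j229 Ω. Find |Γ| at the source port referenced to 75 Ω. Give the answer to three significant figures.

|Γ| ≈ 0.672

tan(βl) = -0.649
Z_in = Z_0·(Z_L + jZ_0·tanβl)/(Z_0 + jZ_L·tanβl) = 34 + j82 Ω
Γ_s = (Z_in − Z_s)/(Z_in + Z_s) = (-41 + j82)/(109 + j82), |Γ_s| = 0.672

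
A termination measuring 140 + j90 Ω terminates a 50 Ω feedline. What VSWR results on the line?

VSWR ≈ 4.07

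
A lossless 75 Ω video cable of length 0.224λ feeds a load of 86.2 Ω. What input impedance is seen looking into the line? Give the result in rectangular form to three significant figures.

Z_in ≈ 65.7 − j2.94 Ω

βl = 2π × 0.224 = 80.6°
tan(βl) = tan(80.6°) = 6.07
Z_in = Z_0·(Z_L + jZ_0·tanβl)/(Z_0 + jZ_L·tanβl)
     = 75·(86.2 + j455)/(75 + j523)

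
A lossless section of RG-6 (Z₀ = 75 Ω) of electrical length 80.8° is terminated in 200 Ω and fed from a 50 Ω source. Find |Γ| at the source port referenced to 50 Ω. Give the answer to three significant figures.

tan(βl) = 6.17
Z_in = Z_0·(Z_L + jZ_0·tanβl)/(Z_0 + jZ_L·tanβl) = 28.8 − j10.4 Ω
Γ_s = (Z_in − Z_s)/(Z_in + Z_s) = (-21.2 − j10.4)/(78.8 − j10.4), |Γ_s| = 0.298

|Γ| ≈ 0.298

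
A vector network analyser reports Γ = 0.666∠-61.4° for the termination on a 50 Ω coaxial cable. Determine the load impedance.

Z_L ≈ 34.5 − j72.6 Ω

Z_L = Z_0·(1 + Γ)/(1 − Γ) = 50·(1.32 − j0.585)/(0.681 + j0.585)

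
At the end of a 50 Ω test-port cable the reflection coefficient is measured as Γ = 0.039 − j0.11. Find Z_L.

Z_L = Z_0·(1 + Γ)/(1 − Γ) = 50·(1.04 − j0.11)/(0.961 + j0.11)

Z_L ≈ 52.7 − j11.8 Ω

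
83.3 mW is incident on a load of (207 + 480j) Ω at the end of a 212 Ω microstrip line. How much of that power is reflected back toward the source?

|Γ| = |(-5 + j480)/(419 + j480)| = 0.753
|Γ|² = 0.568
P_refl = |Γ|²·P_inc = 47.3 mW, P_del = (1 − |Γ|²)·P_inc = 36 mW

P_reflected ≈ 47.3 mW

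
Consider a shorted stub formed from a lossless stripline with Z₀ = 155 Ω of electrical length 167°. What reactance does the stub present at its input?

X_in ≈ -35.8 Ω (capacitive)

tan(βl) = -0.231
For a shorted stub, Z_in = jZ_0·tan(βl)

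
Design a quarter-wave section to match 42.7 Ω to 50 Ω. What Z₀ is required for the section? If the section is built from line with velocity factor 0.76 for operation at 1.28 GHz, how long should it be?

Z_qwt ≈ 46.2 Ω; length ≈ 4.45 cm

Z_qwt = √(Z_0·R_L) = √(50 × 42.7) = √2135
λ = 0.76·c/f = 0.178 m, so l = λ/4 = 0.0445 m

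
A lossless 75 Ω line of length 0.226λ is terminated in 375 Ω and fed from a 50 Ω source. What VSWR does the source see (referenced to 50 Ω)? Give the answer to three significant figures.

VSWR ≈ 3.43

βl = 2π × 0.226 = 81.4°
tan(βl) = 6.58
Z_in = Z_0·(Z_L + jZ_0·tanβl)/(Z_0 + jZ_L·tanβl) = 15.3 − j10.9 Ω
Γ_s = (Z_in − Z_s)/(Z_in + Z_s) = (-34.7 − j10.9)/(65.3 − j10.9), |Γ_s| = 0.549
VSWR = (1 + |Γ_s|)/(1 − |Γ_s|)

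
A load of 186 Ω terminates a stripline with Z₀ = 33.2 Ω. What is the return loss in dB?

RL ≈ 3.13 dB

Γ = (186 − 33.2)/(186 + 33.2) = 0.697
RL = −20·log₁₀|Γ| = −20·log₁₀(0.697)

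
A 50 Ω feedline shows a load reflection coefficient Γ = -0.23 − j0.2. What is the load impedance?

Z_L = Z_0·(1 + Γ)/(1 − Γ) = 50·(0.77 − j0.2)/(1.23 + j0.2)

Z_L ≈ 29.2 − j12.9 Ω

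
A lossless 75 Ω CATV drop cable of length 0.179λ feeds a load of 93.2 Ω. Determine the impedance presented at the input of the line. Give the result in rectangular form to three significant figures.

βl = 2π × 0.179 = 64.4°
tan(βl) = tan(64.4°) = 2.09
Z_in = Z_0·(Z_L + jZ_0·tanβl)/(Z_0 + jZ_L·tanβl)
     = 75·(93.2 + j157)/(75 + j195)

Z_in ≈ 64.6 − j11 Ω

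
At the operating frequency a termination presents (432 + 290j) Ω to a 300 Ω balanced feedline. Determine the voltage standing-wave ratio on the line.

VSWR ≈ 2.36

Γ = (Z_L − Z_0)/(Z_L + Z_0) = (132 + j290)/(732 + j290)
|Γ| = 319/787 = 0.405
VSWR = (1 + |Γ|)/(1 − |Γ|) = 1.4/0.595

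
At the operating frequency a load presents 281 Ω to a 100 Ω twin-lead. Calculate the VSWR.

VSWR ≈ 2.81

For a purely resistive load, VSWR = R_L/Z_0 or Z_0/R_L (whichever > 1) = 281/100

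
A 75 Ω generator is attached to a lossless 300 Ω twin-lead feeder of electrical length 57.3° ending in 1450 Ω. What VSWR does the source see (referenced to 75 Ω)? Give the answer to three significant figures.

VSWR ≈ 6.96

tan(βl) = 1.56
Z_in = Z_0·(Z_L + jZ_0·tanβl)/(Z_0 + jZ_L·tanβl) = 86.1 − j181 Ω
Γ_s = (Z_in − Z_s)/(Z_in + Z_s) = (11.1 − j181)/(161 − j181), |Γ_s| = 0.749
VSWR = (1 + |Γ_s|)/(1 − |Γ_s|)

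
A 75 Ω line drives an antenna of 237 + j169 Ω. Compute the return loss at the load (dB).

Γ = (162 + j169)/(312 + j169), |Γ| = 0.66
RL = −20·log₁₀|Γ| = −20·log₁₀(0.66)

RL ≈ 3.61 dB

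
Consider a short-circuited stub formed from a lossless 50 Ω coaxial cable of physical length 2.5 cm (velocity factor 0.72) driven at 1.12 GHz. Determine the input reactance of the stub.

X_in ≈ 53 Ω (inductive)

λ = v/f = 0.72·c / 1.12 GHz = 0.193 m
βl = 2π·l/λ = 2π × 0.13 = 46.7°
tan(βl) = 1.06
For a short-circuited stub, Z_in = jZ_0·tan(βl)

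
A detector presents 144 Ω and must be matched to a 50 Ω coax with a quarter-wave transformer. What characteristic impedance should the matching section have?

Z_qwt = √(Z_0·R_L) = √(50 × 144) = √7200

Z_qwt ≈ 84.9 Ω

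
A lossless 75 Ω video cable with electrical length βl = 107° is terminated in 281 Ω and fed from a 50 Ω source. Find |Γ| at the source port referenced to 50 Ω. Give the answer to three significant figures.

|Γ| ≈ 0.472

tan(βl) = -3.27
Z_in = Z_0·(Z_L + jZ_0·tanβl)/(Z_0 + jZ_L·tanβl) = 21.7 + j21.2 Ω
Γ_s = (Z_in − Z_s)/(Z_in + Z_s) = (-28.3 + j21.2)/(71.7 + j21.2), |Γ_s| = 0.472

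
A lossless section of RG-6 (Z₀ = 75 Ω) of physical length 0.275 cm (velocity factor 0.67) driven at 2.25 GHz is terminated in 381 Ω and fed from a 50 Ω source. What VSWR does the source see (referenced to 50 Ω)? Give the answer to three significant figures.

VSWR ≈ 7.47

λ = v/f = 0.67·c / 2.25 GHz = 0.0893 m
βl = 2π·l/λ = 2π × 0.0308 = 11.1°
tan(βl) = 0.196
Z_in = Z_0·(Z_L + jZ_0·tanβl)/(Z_0 + jZ_L·tanβl) = 199 − j183 Ω
Γ_s = (Z_in − Z_s)/(Z_in + Z_s) = (149 − j183)/(249 − j183), |Γ_s| = 0.764
VSWR = (1 + |Γ_s|)/(1 − |Γ_s|)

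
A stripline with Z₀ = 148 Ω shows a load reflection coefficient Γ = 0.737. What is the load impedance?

Z_L ≈ 977 Ω

Z_L = Z_0·(1 + Γ)/(1 − Γ) = 148·(1.74)/(0.263)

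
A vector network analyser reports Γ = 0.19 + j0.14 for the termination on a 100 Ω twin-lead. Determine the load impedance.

Z_L = Z_0·(1 + Γ)/(1 − Γ) = 100·(1.19 + j0.14)/(0.81 − j0.14)

Z_L ≈ 140 + j41.4 Ω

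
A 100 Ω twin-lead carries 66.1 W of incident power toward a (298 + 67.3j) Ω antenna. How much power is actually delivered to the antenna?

P_delivered ≈ 48.4 W

|Γ| = |(198 + j67.3)/(398 + j67.3)| = 0.518
|Γ|² = 0.268
P_refl = |Γ|²·P_inc = 17.7 W, P_del = (1 − |Γ|²)·P_inc = 48.4 W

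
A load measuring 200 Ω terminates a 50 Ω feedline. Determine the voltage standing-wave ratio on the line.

VSWR ≈ 4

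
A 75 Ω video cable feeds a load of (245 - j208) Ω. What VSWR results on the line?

VSWR ≈ 5.75

Γ = (Z_L − Z_0)/(Z_L + Z_0) = (170 − j208)/(320 − j208)
|Γ| = 269/382 = 0.704
VSWR = (1 + |Γ|)/(1 − |Γ|) = 1.7/0.296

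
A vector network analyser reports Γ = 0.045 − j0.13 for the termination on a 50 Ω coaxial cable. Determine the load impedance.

Z_L ≈ 52.8 − j14 Ω

Z_L = Z_0·(1 + Γ)/(1 − Γ) = 50·(1.04 − j0.13)/(0.955 + j0.13)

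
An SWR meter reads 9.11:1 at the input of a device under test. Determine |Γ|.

|Γ| ≈ 0.802

|Γ| = (S − 1)/(S + 1) = (9.11 − 1)/(9.11 + 1) = 8.11/10.1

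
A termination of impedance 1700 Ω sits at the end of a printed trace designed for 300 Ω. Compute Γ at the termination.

Γ = (Z_L − Z_0)/(Z_L + Z_0) = (1700 − 300)/(1700 + 300) = 1400/2000

Γ = 0.7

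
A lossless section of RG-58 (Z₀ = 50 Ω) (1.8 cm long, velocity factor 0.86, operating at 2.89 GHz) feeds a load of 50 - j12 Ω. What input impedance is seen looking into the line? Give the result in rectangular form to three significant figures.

Z_in ≈ 42 + j7.59 Ω

λ = v/f = 0.86·c / 2.89 GHz = 0.0893 m
βl = 2π·l/λ = 2π × 0.202 = 72.6°
tan(βl) = tan(72.6°) = 3.19
Z_in = Z_0·(Z_L + jZ_0·tanβl)/(Z_0 + jZ_L·tanβl)
     = 50·(50 + j147)/(88.3 + j159)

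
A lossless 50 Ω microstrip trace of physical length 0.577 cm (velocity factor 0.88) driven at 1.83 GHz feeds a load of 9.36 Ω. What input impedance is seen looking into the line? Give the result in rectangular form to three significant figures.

λ = v/f = 0.88·c / 1.83 GHz = 0.144 m
βl = 2π·l/λ = 2π × 0.04 = 14.4°
tan(βl) = tan(14.4°) = 0.257
Z_in = Z_0·(Z_L + jZ_0·tanβl)/(Z_0 + jZ_L·tanβl)
     = 50·(9.36 + j12.8)/(50 + j2.4)

Z_in ≈ 9.95 + j12.4 Ω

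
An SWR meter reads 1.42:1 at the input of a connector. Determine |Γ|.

|Γ| = (S − 1)/(S + 1) = (1.42 − 1)/(1.42 + 1) = 0.42/2.42

|Γ| ≈ 0.174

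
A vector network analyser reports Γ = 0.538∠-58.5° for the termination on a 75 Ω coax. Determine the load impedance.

Z_L ≈ 73.3 − j94.6 Ω

Z_L = Z_0·(1 + Γ)/(1 − Γ) = 75·(1.28 − j0.459)/(0.719 + j0.459)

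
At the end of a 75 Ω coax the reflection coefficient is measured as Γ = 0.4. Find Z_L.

Z_L = Z_0·(1 + Γ)/(1 − Γ) = 75·(1.4)/(0.6)

Z_L ≈ 175 Ω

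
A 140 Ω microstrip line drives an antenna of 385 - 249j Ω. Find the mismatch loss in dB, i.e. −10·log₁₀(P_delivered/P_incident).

Γ = (245 − j249)/(525 − j249), |Γ| = 0.601
|Γ|² = 0.361, so P_del/P_inc = 1 − |Γ|² = 0.639
ML = −10·log₁₀(1 − |Γ|²)

mismatch loss ≈ 1.95 dB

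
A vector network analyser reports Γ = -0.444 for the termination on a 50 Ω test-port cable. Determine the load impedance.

Z_L = Z_0·(1 + Γ)/(1 − Γ) = 50·(0.556)/(1.44)

Z_L ≈ 19.3 Ω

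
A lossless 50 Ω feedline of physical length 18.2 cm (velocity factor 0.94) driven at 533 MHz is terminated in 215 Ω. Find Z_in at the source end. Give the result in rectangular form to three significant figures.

λ = v/f = 0.94·c / 533 MHz = 0.529 m
βl = 2π·l/λ = 2π × 0.344 = 124°
tan(βl) = tan(124°) = -1.49
Z_in = Z_0·(Z_L + jZ_0·tanβl)/(Z_0 + jZ_L·tanβl)
     = 50·(215 − j74.6)/(50 − j321)

Z_in ≈ 16.5 + j31 Ω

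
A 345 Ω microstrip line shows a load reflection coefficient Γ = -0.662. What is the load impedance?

Z_L ≈ 70.2 Ω

Z_L = Z_0·(1 + Γ)/(1 − Γ) = 345·(0.338)/(1.66)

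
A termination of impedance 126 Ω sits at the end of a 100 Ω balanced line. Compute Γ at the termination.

Γ = (Z_L − Z_0)/(Z_L + Z_0) = (126 − 100)/(126 + 100) = 26/226

Γ = 0.115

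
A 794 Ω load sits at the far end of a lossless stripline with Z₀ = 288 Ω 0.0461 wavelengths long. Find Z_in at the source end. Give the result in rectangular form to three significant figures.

Z_in ≈ 516 − j338 Ω

βl = 2π × 0.0461 = 16.6°
tan(βl) = tan(16.6°) = 0.298
Z_in = Z_0·(Z_L + jZ_0·tanβl)/(Z_0 + jZ_L·tanβl)
     = 288·(794 + j85.8)/(288 + j237)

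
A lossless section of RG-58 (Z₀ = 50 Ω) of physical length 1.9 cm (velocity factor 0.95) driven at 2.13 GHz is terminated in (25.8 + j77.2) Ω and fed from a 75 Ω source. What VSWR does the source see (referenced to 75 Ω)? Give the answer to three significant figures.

λ = v/f = 0.95·c / 2.13 GHz = 0.134 m
βl = 2π·l/λ = 2π × 0.142 = 51.1°
tan(βl) = 1.24
Z_in = Z_0·(Z_L + jZ_0·tanβl)/(Z_0 + jZ_L·tanβl) = 52.5 − j115 Ω
Γ_s = (Z_in − Z_s)/(Z_in + Z_s) = (-22.5 − j115)/(128 − j115), |Γ_s| = 0.684
VSWR = (1 + |Γ_s|)/(1 − |Γ_s|)

VSWR ≈ 5.32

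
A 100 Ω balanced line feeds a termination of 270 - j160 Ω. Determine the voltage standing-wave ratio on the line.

Γ = (Z_L − Z_0)/(Z_L + Z_0) = (170 − j160)/(370 − j160)
|Γ| = 233/403 = 0.579
VSWR = (1 + |Γ|)/(1 − |Γ|) = 1.58/0.421

VSWR ≈ 3.75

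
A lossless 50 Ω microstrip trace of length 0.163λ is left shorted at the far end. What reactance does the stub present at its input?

X_in ≈ 82.2 Ω (inductive)

βl = 2π × 0.163 = 58.7°
tan(βl) = 1.64
For a shorted stub, Z_in = jZ_0·tan(βl)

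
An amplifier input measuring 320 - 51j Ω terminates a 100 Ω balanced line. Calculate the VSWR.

VSWR ≈ 3.29

Γ = (Z_L − Z_0)/(Z_L + Z_0) = (220 − j51)/(420 − j51)
|Γ| = 226/423 = 0.534
VSWR = (1 + |Γ|)/(1 − |Γ|) = 1.53/0.466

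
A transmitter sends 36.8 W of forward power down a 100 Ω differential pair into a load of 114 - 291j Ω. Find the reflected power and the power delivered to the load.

P_reflected ≈ 23.9 W; P_delivered ≈ 12.9 W

|Γ| = |(14 − j291)/(214 − j291)| = 0.807
|Γ|² = 0.651
P_refl = |Γ|²·P_inc = 23.9 W, P_del = (1 − |Γ|²)·P_inc = 12.9 W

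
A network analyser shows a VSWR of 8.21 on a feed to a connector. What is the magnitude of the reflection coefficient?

|Γ| ≈ 0.783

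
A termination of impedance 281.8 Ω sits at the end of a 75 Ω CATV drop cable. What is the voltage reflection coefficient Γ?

Γ = (Z_L − Z_0)/(Z_L + Z_0) = (281.8 − 75)/(281.8 + 75) = 206.8/356.8

Γ = 0.58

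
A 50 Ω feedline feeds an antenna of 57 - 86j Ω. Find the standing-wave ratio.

Γ = (Z_L − Z_0)/(Z_L + Z_0) = (7 − j86)/(107 − j86)
|Γ| = 86.3/137 = 0.629
VSWR = (1 + |Γ|)/(1 − |Γ|) = 1.63/0.371

VSWR ≈ 4.38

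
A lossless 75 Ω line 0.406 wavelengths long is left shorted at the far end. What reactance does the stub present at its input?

βl = 2π × 0.406 = 146°
tan(βl) = -0.67
For a shorted stub, Z_in = jZ_0·tan(βl)

X_in ≈ -50.3 Ω (capacitive)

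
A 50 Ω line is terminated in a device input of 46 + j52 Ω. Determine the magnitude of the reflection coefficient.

|Γ| ≈ 0.478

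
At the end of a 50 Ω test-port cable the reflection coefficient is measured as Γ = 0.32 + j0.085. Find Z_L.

Z_L = Z_0·(1 + Γ)/(1 − Γ) = 50·(1.32 + j0.085)/(0.68 − j0.085)

Z_L ≈ 94.8 + j18.1 Ω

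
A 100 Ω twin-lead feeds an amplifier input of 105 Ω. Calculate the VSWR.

VSWR ≈ 1.05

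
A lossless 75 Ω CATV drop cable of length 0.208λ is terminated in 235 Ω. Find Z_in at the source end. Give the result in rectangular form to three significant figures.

βl = 2π × 0.208 = 74.9°
tan(βl) = tan(74.9°) = 3.7
Z_in = Z_0·(Z_L + jZ_0·tanβl)/(Z_0 + jZ_L·tanβl)
     = 75·(235 + j278)/(75 + j870)

Z_in ≈ 25.5 − j18.1 Ω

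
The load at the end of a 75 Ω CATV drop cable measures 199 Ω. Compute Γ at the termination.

Γ = 0.453

Γ = (Z_L − Z_0)/(Z_L + Z_0) = (199 − 75)/(199 + 75) = 124/274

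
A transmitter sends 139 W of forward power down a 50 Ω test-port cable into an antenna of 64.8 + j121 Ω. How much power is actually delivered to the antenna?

|Γ| = |(14.8 + j121)/(114.8 + j121)| = 0.731
|Γ|² = 0.534
P_refl = |Γ|²·P_inc = 74.2 W, P_del = (1 − |Γ|²)·P_inc = 64.8 W

P_delivered ≈ 64.8 W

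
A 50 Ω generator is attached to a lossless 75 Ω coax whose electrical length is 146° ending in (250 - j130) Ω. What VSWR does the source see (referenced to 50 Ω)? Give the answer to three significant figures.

tan(βl) = -0.675
Z_in = Z_0·(Z_L + jZ_0·tanβl)/(Z_0 + jZ_L·tanβl) = 71.5 + j117 Ω
Γ_s = (Z_in − Z_s)/(Z_in + Z_s) = (21.5 + j117)/(122 + j117), |Γ_s| = 0.704
VSWR = (1 + |Γ_s|)/(1 − |Γ_s|)

VSWR ≈ 5.75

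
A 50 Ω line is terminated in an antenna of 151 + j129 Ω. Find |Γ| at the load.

Γ = (Z_L − Z_0)/(Z_L + Z_0) = (101 + j129)/(201 + j129)
|Γ| = 164/239

|Γ| ≈ 0.686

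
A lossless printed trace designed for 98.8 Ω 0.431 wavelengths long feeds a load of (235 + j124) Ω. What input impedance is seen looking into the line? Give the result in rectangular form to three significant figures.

βl = 2π × 0.431 = 155°
tan(βl) = tan(155°) = -0.463
Z_in = Z_0·(Z_L + jZ_0·tanβl)/(Z_0 + jZ_L·tanβl)
     = 98.8·(235 + j78.3)/(156 − j109)

Z_in ≈ 76.9 + j103 Ω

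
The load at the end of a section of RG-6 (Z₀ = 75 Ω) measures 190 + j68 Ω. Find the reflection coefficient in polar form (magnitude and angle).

Γ = (Z_L − Z_0)/(Z_L + Z_0) = (115 + j68)/(265 + j68)
|Γ| = 134/274 = 0.488

Γ ≈ 0.488 ∠ 16.2°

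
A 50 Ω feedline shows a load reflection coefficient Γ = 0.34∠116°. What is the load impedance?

Z_L = Z_0·(1 + Γ)/(1 − Γ) = 50·(0.851 + j0.306)/(1.15 − j0.306)

Z_L ≈ 31.3 + j21.6 Ω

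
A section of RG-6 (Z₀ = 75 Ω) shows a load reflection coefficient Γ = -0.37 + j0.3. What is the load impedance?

Z_L = Z_0·(1 + Γ)/(1 − Γ) = 75·(0.63 + j0.3)/(1.37 − j0.3)

Z_L ≈ 29.5 + j22.9 Ω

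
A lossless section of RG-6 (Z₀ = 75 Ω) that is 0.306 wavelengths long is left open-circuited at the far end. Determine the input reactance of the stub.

βl = 2π × 0.306 = 110°
tan(βl) = -2.72
For an open-circuited stub, Z_in = −jZ_0·cot(βl) = −jZ_0/tan(βl)

X_in ≈ 27.5 Ω (inductive)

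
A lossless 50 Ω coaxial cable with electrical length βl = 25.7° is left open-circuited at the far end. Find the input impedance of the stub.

tan(βl) = 0.481
For an open-circuited stub, Z_in = −jZ_0·cot(βl) = −jZ_0/tan(βl)

Z_in ≈ −j104 Ω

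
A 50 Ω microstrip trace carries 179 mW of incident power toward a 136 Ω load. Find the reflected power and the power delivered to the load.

P_reflected ≈ 38.3 mW; P_delivered ≈ 141 mW

Γ = (136 − 50)/(136 + 50) = 0.462
|Γ|² = 0.214
P_refl = |Γ|²·P_inc = 38.3 mW, P_del = (1 − |Γ|²)·P_inc = 141 mW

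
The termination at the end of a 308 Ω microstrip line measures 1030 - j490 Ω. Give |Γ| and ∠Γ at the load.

Γ = (Z_L − Z_0)/(Z_L + Z_0) = (722 − j490)/(1338 − j490)
|Γ| = 873/1420 = 0.612

Γ ≈ 0.612 ∠ -14°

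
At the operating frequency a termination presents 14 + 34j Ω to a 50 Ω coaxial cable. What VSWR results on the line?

VSWR ≈ 5.31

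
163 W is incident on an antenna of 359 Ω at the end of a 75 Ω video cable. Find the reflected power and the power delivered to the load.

P_reflected ≈ 69.8 W; P_delivered ≈ 93.2 W

Γ = (359 − 75)/(359 + 75) = 0.654
|Γ|² = 0.428
P_refl = |Γ|²·P_inc = 69.8 W, P_del = (1 − |Γ|²)·P_inc = 93.2 W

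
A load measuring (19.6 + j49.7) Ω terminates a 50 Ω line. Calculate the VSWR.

Γ = (Z_L − Z_0)/(Z_L + Z_0) = (-30.4 + j49.7)/(69.6 + j49.7)
|Γ| = 58.3/85.5 = 0.681
VSWR = (1 + |Γ|)/(1 − |Γ|) = 1.68/0.319

VSWR ≈ 5.27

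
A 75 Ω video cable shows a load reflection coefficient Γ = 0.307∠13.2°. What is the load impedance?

Z_L = Z_0·(1 + Γ)/(1 − Γ) = 75·(1.3 + j0.0701)/(0.701 − j0.0701)

Z_L ≈ 137 + j21.2 Ω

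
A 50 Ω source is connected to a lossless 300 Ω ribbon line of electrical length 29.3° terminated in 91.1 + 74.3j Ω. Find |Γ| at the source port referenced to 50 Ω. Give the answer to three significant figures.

|Γ| ≈ 0.839

tan(βl) = 0.561
Z_in = Z_0·(Z_L + jZ_0·tanβl)/(Z_0 + jZ_L·tanβl) = 155 + j251 Ω
Γ_s = (Z_in − Z_s)/(Z_in + Z_s) = (105 + j251)/(205 + j251), |Γ_s| = 0.839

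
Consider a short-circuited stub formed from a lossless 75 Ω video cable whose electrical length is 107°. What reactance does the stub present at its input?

X_in ≈ -245 Ω (capacitive)

tan(βl) = -3.27
For a short-circuited stub, Z_in = jZ_0·tan(βl)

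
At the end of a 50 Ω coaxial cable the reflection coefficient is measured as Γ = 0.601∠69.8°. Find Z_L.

Z_L ≈ 33.8 + j59.6 Ω

Z_L = Z_0·(1 + Γ)/(1 − Γ) = 50·(1.21 + j0.564)/(0.792 − j0.564)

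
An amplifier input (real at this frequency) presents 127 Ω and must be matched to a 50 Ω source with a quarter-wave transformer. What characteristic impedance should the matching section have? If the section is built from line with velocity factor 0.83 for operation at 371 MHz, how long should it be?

Z_qwt = √(Z_0·R_L) = √(50 × 127) = √6350
λ = 0.83·c/f = 0.671 m, so l = λ/4 = 0.168 m

Z_qwt ≈ 79.7 Ω; length ≈ 16.8 cm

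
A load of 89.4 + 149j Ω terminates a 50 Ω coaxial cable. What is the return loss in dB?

RL ≈ 2.44 dB

Γ = (39.4 + j149)/(139.4 + j149), |Γ| = 0.755
RL = −20·log₁₀|Γ| = −20·log₁₀(0.755)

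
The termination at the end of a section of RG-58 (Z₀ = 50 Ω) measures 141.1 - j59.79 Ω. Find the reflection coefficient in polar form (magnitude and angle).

Γ = (Z_L − Z_0)/(Z_L + Z_0) = (91.1 − j59.79)/(191.1 − j59.79)
|Γ| = 109/200 = 0.544

Γ ≈ 0.544 ∠ -15.9°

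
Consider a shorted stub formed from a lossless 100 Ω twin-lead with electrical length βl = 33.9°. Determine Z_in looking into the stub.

Z_in ≈ +j67.2 Ω

tan(βl) = 0.672
For a shorted stub, Z_in = jZ_0·tan(βl)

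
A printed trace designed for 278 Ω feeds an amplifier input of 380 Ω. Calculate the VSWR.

Γ = (380 − 278)/(380 + 278) = 0.155
VSWR = (1 + 0.155)/(1 − 0.155)

VSWR ≈ 1.37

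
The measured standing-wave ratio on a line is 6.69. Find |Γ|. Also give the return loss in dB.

|Γ| ≈ 0.74; return loss ≈ 2.62 dB

|Γ| = (S − 1)/(S + 1) = (6.69 − 1)/(6.69 + 1) = 5.69/7.69
RL = −20·log₁₀|Γ| = −20·log₁₀(0.74)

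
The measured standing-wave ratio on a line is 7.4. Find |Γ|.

|Γ| ≈ 0.762

|Γ| = (S − 1)/(S + 1) = (7.4 − 1)/(7.4 + 1) = 6.4/8.4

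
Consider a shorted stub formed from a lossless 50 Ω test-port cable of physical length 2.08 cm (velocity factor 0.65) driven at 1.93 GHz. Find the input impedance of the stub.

λ = v/f = 0.65·c / 1.93 GHz = 0.101 m
βl = 2π·l/λ = 2π × 0.206 = 74.1°
tan(βl) = 3.51
For a shorted stub, Z_in = jZ_0·tan(βl)

Z_in ≈ +j176 Ω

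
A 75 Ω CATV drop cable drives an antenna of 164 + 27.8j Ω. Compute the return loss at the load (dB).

Γ = (89 + j27.8)/(239 + j27.8), |Γ| = 0.388
RL = −20·log₁₀|Γ| = −20·log₁₀(0.388)

RL ≈ 8.23 dB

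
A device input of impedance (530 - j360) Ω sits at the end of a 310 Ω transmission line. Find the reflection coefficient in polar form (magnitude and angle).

Γ = (Z_L − Z_0)/(Z_L + Z_0) = (220 − j360)/(840 − j360)
|Γ| = 422/914 = 0.462

Γ ≈ 0.462 ∠ -35.4°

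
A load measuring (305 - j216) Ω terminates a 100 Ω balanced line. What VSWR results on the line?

Γ = (Z_L − Z_0)/(Z_L + Z_0) = (205 − j216)/(405 − j216)
|Γ| = 298/459 = 0.649
VSWR = (1 + |Γ|)/(1 − |Γ|) = 1.65/0.351

VSWR ≈ 4.69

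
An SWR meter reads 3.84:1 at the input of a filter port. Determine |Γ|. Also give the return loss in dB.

|Γ| = (S − 1)/(S + 1) = (3.84 − 1)/(3.84 + 1) = 2.84/4.84
RL = −20·log₁₀|Γ| = −20·log₁₀(0.587)

|Γ| ≈ 0.587; return loss ≈ 4.63 dB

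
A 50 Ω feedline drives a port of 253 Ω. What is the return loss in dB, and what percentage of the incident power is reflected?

Γ = (253 − 50)/(253 + 50) = 0.67
RL = −20·log₁₀(0.67) = 3.48 dB
P_refl/P_inc = |Γ|² = 0.449

RL ≈ 3.48 dB; 44.9% of incident power reflected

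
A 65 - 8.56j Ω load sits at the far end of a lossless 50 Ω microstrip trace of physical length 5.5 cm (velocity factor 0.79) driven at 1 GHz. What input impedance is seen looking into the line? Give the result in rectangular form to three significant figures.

Z_in ≈ 37.2 + j2.47 Ω

λ = v/f = 0.79·c / 1 GHz = 0.237 m
βl = 2π·l/λ = 2π × 0.232 = 83.5°
tan(βl) = tan(83.5°) = 8.84
Z_in = Z_0·(Z_L + jZ_0·tanβl)/(Z_0 + jZ_L·tanβl)
     = 50·(65 + j433)/(126 + j574)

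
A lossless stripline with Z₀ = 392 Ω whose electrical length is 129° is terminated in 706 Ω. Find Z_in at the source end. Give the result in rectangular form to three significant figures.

tan(βl) = tan(129°) = -1.23
Z_in = Z_0·(Z_L + jZ_0·tanβl)/(Z_0 + jZ_L·tanβl)
     = 392·(706 − j484)/(392 − j872)

Z_in ≈ 300 + j183 Ω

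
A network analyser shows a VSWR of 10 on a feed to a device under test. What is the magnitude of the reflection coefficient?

|Γ| ≈ 0.818

|Γ| = (S − 1)/(S + 1) = (10 − 1)/(10 + 1) = 9/11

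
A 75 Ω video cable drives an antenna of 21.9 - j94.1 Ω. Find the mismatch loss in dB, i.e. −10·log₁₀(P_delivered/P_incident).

mismatch loss ≈ 4.44 dB

Γ = (-53.1 − j94.1)/(96.9 − j94.1), |Γ| = 0.8
|Γ|² = 0.64, so P_del/P_inc = 1 − |Γ|² = 0.36
ML = −10·log₁₀(1 − |Γ|²)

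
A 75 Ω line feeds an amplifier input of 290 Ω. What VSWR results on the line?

VSWR ≈ 3.87

Γ = (290 − 75)/(290 + 75) = 0.589
VSWR = (1 + 0.589)/(1 − 0.589)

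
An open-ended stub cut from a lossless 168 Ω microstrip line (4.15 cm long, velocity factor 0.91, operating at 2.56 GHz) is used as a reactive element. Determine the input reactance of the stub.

λ = v/f = 0.91·c / 2.56 GHz = 0.107 m
βl = 2π·l/λ = 2π × 0.389 = 140°
tan(βl) = -0.836
For an open-ended stub, Z_in = −jZ_0·cot(βl) = −jZ_0/tan(βl)

X_in ≈ 201 Ω (inductive)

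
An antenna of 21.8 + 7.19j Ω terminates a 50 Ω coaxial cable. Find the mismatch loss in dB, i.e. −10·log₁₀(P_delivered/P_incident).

Γ = (-28.2 + j7.19)/(71.8 + j7.19), |Γ| = 0.403
|Γ|² = 0.163, so P_del/P_inc = 1 − |Γ|² = 0.837
ML = −10·log₁₀(1 − |Γ|²)

mismatch loss ≈ 0.771 dB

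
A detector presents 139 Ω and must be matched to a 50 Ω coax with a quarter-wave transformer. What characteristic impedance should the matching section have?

Z_qwt ≈ 83.4 Ω

Z_qwt = √(Z_0·R_L) = √(50 × 139) = √6950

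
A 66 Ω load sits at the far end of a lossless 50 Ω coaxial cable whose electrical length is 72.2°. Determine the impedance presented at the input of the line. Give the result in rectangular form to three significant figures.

Z_in ≈ 39.4 − j6.46 Ω

tan(βl) = tan(72.2°) = 3.11
Z_in = Z_0·(Z_L + jZ_0·tanβl)/(Z_0 + jZ_L·tanβl)
     = 50·(66 + j156)/(50 + j206)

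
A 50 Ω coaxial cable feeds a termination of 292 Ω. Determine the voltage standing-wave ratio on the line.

VSWR ≈ 5.84

Γ = (292 − 50)/(292 + 50) = 0.708
VSWR = (1 + 0.708)/(1 − 0.708)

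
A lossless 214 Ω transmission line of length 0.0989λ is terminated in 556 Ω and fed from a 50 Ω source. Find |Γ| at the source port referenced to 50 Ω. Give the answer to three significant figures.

|Γ| ≈ 0.779

βl = 2π × 0.0989 = 35.6°
tan(βl) = 0.716
Z_in = Z_0·(Z_L + jZ_0·tanβl)/(Z_0 + jZ_L·tanβl) = 189 − j198 Ω
Γ_s = (Z_in − Z_s)/(Z_in + Z_s) = (139 − j198)/(239 − j198), |Γ_s| = 0.779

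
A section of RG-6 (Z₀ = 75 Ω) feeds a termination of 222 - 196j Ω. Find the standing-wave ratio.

VSWR ≈ 5.42

Γ = (Z_L − Z_0)/(Z_L + Z_0) = (147 − j196)/(297 − j196)
|Γ| = 245/356 = 0.689
VSWR = (1 + |Γ|)/(1 − |Γ|) = 1.69/0.311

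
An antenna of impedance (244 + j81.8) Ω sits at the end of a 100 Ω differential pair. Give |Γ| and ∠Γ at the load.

Γ ≈ 0.468 ∠ 16.2°

Γ = (Z_L − Z_0)/(Z_L + Z_0) = (144 + j81.8)/(344 + j81.8)
|Γ| = 166/354 = 0.468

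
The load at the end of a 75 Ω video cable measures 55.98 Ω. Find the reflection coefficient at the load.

Γ = (Z_L − Z_0)/(Z_L + Z_0) = (55.98 − 75)/(55.98 + 75) = -19.02/131

Γ = -0.145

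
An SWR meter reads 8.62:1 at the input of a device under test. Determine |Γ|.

|Γ| = (S − 1)/(S + 1) = (8.62 − 1)/(8.62 + 1) = 7.62/9.62

|Γ| ≈ 0.792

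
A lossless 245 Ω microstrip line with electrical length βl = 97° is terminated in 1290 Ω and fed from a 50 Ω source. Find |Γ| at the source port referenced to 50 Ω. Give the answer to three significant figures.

tan(βl) = -8.14
Z_in = Z_0·(Z_L + jZ_0·tanβl)/(Z_0 + jZ_L·tanβl) = 47.2 + j29 Ω
Γ_s = (Z_in − Z_s)/(Z_in + Z_s) = (-2.79 + j29)/(97.2 + j29), |Γ_s| = 0.287

|Γ| ≈ 0.287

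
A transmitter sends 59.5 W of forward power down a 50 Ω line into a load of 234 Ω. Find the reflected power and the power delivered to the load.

P_reflected ≈ 25 W; P_delivered ≈ 34.5 W

Γ = (234 − 50)/(234 + 50) = 0.648
|Γ|² = 0.42
P_refl = |Γ|²·P_inc = 25 W, P_del = (1 − |Γ|²)·P_inc = 34.5 W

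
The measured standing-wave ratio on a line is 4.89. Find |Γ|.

|Γ| = (S − 1)/(S + 1) = (4.89 − 1)/(4.89 + 1) = 3.89/5.89

|Γ| ≈ 0.66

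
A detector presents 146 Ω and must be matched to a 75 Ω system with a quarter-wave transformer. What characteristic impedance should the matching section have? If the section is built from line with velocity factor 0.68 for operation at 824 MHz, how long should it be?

Z_qwt ≈ 105 Ω; length ≈ 6.19 cm

Z_qwt = √(Z_0·R_L) = √(75 × 146) = √10950
λ = 0.68·c/f = 0.248 m, so l = λ/4 = 0.0619 m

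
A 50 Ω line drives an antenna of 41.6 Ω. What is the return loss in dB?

RL ≈ 20.8 dB

Γ = (41.6 − 50)/(41.6 + 50) = -0.0917
RL = −20·log₁₀|Γ| = −20·log₁₀(0.0917)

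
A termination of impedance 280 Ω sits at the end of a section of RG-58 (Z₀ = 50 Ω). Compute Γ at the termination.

Γ = 0.697

Γ = (Z_L − Z_0)/(Z_L + Z_0) = (280 − 50)/(280 + 50) = 230/330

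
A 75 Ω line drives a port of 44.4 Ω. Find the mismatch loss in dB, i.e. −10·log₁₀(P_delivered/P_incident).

mismatch loss ≈ 0.295 dB

Γ = (44.4 − 75)/(44.4 + 75) = -0.256
|Γ|² = 0.0657, so P_del/P_inc = 1 − |Γ|² = 0.934
ML = −10·log₁₀(1 − |Γ|²)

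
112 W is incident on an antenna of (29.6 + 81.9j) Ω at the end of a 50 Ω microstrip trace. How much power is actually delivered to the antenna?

|Γ| = |(-20.4 + j81.9)/(79.6 + j81.9)| = 0.739
|Γ|² = 0.546
P_refl = |Γ|²·P_inc = 61.2 W, P_del = (1 − |Γ|²)·P_inc = 50.8 W

P_delivered ≈ 50.8 W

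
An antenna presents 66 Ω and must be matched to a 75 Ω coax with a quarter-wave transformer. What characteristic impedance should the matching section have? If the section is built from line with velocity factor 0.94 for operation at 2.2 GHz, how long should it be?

Z_qwt ≈ 70.4 Ω; length ≈ 3.2 cm

Z_qwt = √(Z_0·R_L) = √(75 × 66) = √4950
λ = 0.94·c/f = 0.128 m, so l = λ/4 = 0.032 m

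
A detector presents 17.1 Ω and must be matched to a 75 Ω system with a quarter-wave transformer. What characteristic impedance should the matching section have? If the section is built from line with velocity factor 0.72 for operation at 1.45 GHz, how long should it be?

Z_qwt ≈ 35.8 Ω; length ≈ 3.72 cm

Z_qwt = √(Z_0·R_L) = √(75 × 17.1) = √1282
λ = 0.72·c/f = 0.149 m, so l = λ/4 = 0.0372 m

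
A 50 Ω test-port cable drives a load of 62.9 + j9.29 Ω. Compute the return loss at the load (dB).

Γ = (12.9 + j9.29)/(112.9 + j9.29), |Γ| = 0.14
RL = −20·log₁₀|Γ| = −20·log₁₀(0.14)

RL ≈ 17.1 dB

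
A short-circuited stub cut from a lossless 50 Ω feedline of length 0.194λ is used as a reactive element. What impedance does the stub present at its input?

Z_in ≈ +j136 Ω

βl = 2π × 0.194 = 69.8°
tan(βl) = 2.72
For a short-circuited stub, Z_in = jZ_0·tan(βl)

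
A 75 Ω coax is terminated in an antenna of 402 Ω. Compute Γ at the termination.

Γ = 0.686

Γ = (Z_L − Z_0)/(Z_L + Z_0) = (402 − 75)/(402 + 75) = 327/477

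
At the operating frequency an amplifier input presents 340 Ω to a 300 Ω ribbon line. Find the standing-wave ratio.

For a purely resistive load, VSWR = R_L/Z_0 or Z_0/R_L (whichever > 1) = 340/300

VSWR ≈ 1.13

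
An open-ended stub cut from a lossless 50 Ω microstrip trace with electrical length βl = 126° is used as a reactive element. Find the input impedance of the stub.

tan(βl) = -1.38
For an open-ended stub, Z_in = −jZ_0·cot(βl) = −jZ_0/tan(βl)

Z_in ≈ +j36.3 Ω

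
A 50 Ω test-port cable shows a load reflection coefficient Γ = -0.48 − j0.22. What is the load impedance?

Z_L = Z_0·(1 + Γ)/(1 − Γ) = 50·(0.52 − j0.22)/(1.48 + j0.22)

Z_L ≈ 16.1 − j9.83 Ω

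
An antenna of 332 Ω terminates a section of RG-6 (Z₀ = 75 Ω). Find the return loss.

RL ≈ 3.99 dB

Γ = (332 − 75)/(332 + 75) = 0.631
RL = −20·log₁₀|Γ| = −20·log₁₀(0.631)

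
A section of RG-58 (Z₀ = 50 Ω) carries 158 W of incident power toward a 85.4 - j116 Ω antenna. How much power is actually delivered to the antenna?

|Γ| = |(35.4 − j116)/(135.4 − j116)| = 0.68
|Γ|² = 0.463
P_refl = |Γ|²·P_inc = 73.1 W, P_del = (1 − |Γ|²)·P_inc = 84.9 W

P_delivered ≈ 84.9 W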